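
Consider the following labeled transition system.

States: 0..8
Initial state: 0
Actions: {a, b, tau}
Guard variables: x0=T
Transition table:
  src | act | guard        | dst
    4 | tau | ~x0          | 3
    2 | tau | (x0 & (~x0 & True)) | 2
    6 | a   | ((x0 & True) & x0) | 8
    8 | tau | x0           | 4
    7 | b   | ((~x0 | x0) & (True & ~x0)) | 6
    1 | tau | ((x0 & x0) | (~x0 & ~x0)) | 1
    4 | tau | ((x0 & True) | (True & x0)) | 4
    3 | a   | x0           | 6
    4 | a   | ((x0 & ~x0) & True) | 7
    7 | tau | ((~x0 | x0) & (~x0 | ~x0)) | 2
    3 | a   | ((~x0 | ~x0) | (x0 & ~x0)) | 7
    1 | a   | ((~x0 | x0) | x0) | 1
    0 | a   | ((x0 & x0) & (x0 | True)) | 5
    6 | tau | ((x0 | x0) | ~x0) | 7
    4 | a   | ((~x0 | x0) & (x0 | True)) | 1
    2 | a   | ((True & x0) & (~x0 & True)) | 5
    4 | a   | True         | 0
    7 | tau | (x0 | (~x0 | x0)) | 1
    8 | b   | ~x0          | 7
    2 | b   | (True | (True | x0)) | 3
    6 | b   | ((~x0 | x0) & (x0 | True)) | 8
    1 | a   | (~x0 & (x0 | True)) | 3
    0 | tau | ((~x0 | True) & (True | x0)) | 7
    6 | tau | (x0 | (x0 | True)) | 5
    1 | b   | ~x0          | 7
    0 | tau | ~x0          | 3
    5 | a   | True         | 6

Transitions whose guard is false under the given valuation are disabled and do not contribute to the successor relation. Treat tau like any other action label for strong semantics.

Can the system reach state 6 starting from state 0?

16 transition(s) survive guard evaluation.
L0 = {0}
L1 = {5,7}  now seen {0,5,7}
L2 = {1,6}  now seen {0,1,5,6,7}
L3 = {8}  now seen {0,1,5,6,7,8}
L4 = {4}  now seen {0,1,4,5,6,7,8}
R = {0,1,4,5,6,7,8}
witness 6: a·a

Answer: REACHABLE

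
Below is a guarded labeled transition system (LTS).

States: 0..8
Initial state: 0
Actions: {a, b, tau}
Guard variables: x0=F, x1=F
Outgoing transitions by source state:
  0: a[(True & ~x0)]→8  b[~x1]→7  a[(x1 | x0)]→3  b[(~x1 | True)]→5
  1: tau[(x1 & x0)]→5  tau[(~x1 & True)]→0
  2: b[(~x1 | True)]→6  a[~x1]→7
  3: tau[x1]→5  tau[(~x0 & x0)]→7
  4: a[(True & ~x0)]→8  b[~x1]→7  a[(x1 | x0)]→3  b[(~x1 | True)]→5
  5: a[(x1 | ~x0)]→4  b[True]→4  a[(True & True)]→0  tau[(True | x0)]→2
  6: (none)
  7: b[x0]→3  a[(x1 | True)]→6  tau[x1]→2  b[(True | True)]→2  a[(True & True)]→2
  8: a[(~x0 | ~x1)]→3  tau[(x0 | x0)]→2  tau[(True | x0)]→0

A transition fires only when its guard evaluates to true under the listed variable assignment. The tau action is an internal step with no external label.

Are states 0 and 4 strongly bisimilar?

Answer: BISIMILAR

Trace:
Refine partition for ~:
  P[0] = {{0,1,2,3,4,5,6,7,8}}
  P[1] = {{0,2,4,7},{1},{3,6},{5},{8}}
  P[2] = {{0,4},{1},{2},{3,6},{5},{7},{8}}
Fixed point at round 3; 7 class(es).
class of 0: {0,4}; class of 4: {0,4}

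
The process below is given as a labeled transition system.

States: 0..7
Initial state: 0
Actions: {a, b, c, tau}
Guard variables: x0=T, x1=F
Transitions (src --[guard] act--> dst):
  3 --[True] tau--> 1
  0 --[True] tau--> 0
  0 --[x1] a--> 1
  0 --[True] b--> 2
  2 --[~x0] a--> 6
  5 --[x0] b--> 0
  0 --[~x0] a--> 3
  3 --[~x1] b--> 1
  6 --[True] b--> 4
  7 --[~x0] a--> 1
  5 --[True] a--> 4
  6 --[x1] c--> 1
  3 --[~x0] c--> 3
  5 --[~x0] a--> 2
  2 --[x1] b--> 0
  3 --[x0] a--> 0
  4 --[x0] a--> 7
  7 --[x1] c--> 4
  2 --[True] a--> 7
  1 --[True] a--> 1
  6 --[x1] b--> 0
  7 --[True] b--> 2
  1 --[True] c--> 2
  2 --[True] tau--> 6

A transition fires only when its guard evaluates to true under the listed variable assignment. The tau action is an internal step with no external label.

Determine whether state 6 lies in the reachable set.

Answer: REACHABLE

Trace:
14 transition(s) survive guard evaluation.
depth 0: {0}
depth 1: {2}  total {0,2}
depth 2: {6,7}  total {0,2,6,7}
depth 3: {4}  total {0,2,4,6,7}
R = {0,2,4,6,7}
Path to 6: b·tau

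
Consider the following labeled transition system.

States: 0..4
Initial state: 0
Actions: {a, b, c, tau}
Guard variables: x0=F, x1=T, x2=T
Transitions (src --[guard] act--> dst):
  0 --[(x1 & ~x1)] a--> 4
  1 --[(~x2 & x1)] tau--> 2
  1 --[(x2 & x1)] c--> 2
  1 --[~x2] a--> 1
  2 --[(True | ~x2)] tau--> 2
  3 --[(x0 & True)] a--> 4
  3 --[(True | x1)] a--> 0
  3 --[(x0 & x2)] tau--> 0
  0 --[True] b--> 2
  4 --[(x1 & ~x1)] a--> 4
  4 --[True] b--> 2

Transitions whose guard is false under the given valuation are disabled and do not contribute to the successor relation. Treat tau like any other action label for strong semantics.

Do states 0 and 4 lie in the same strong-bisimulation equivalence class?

Answer: BISIMILAR

Working:
Bisimulation quotient by refinement:
  round 0: {{0,1,2,3,4}}
  round 1: {{0,4},{1},{2},{3}}
Fixed point at round 2; 4 class(es).
0∈{0,4}, 4∈{0,4}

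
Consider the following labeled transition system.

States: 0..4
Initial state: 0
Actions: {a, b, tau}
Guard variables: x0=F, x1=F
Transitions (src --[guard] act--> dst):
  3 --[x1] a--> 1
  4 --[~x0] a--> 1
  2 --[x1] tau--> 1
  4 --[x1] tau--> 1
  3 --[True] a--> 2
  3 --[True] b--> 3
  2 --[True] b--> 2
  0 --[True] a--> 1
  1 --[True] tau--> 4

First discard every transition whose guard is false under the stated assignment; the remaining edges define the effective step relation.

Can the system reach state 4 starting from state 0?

Answer: REACHABLE

Working:
6 transition(s) survive guard evaluation.
L0 = {0}
L1 = {1}  now seen {0,1}
L2 = {4}  now seen {0,1,4}
Reach set: {0,1,4}
Path to 4: a·tau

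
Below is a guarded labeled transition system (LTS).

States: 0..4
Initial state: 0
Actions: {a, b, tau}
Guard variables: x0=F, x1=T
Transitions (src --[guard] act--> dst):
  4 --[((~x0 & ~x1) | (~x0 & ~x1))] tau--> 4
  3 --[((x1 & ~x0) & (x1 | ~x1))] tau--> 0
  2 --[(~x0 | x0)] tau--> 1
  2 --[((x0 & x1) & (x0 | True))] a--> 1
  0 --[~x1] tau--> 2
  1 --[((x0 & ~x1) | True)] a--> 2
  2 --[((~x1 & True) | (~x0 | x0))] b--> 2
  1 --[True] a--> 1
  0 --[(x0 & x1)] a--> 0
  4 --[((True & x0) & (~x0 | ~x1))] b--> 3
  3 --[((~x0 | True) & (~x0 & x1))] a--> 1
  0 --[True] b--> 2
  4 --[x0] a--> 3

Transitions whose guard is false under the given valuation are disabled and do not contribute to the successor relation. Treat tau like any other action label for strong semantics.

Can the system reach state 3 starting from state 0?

Answer: UNREACHABLE

Trace:
Guard filter leaves 7 enabled edge(s).
L0 = {0}
L1 = {2}  now seen {0,2}
L2 = {1}  now seen {0,1,2}
Reach set: {0,1,2}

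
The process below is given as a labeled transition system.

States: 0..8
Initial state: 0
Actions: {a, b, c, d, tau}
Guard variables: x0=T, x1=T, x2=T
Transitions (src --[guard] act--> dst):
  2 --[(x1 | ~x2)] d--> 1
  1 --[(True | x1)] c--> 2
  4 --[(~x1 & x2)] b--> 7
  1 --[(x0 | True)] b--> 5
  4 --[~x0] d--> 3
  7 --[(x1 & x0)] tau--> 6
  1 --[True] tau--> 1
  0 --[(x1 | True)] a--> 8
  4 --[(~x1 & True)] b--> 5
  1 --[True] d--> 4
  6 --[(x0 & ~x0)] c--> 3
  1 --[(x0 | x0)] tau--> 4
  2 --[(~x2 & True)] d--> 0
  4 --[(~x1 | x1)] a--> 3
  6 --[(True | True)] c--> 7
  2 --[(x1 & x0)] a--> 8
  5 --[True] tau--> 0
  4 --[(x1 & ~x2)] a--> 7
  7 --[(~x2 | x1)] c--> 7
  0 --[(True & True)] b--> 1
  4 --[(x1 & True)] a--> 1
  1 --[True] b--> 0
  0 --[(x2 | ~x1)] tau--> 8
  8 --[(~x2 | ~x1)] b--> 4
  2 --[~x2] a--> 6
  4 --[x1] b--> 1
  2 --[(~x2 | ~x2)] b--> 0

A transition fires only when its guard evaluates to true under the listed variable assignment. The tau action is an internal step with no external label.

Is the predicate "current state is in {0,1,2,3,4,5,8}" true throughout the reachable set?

Answer: INVARIANT HOLDS

Analysis:
Inv-set: {0,1,2,3,4,5,8}
R = {0,1,2,3,4,5,8}
  0: safe
  1: safe
  2: safe
  3: safe
  4: safe
  5: safe
  8: safe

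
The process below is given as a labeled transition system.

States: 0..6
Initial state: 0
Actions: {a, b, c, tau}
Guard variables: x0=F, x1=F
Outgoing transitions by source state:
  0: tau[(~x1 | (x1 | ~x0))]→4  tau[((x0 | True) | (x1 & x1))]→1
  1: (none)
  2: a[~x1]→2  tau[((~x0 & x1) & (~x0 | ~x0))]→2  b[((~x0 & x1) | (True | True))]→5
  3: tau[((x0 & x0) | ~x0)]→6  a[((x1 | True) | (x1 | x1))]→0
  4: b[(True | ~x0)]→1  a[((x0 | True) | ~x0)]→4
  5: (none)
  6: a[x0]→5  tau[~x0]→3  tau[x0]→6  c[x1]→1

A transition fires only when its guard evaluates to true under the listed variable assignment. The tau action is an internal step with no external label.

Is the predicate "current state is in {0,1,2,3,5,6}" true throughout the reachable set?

Answer: INVARIANT VIOLATED at state 4

Trace:
Inv-set: {0,1,2,3,5,6}
Reachable = {0,1,4}
  0: ok
  1: ok
  4: ✗ unsafe
witness against invariant: tau → 4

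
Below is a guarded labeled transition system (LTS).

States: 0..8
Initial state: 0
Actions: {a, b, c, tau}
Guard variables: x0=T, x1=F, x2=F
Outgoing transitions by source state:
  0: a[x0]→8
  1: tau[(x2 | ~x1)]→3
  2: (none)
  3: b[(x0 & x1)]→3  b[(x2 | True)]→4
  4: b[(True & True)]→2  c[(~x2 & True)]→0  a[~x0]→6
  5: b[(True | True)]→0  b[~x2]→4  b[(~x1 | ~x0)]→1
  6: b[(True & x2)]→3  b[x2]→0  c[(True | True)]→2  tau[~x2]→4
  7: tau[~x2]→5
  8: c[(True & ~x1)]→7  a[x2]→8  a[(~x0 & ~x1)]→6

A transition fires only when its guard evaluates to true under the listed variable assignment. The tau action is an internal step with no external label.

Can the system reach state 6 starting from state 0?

Answer: UNREACHABLE

Working:
12 transition(s) survive guard evaluation.
L0 = {0}
L1 = {8}  total {0,8}
L2 = {7}  total {0,7,8}
L3 = {5}  total {0,5,7,8}
L4 = {1,4}  total {0,1,4,5,7,8}
L5 = {2,3}  total {0,1,2,3,4,5,7,8}
Reach set: {0,1,2,3,4,5,7,8}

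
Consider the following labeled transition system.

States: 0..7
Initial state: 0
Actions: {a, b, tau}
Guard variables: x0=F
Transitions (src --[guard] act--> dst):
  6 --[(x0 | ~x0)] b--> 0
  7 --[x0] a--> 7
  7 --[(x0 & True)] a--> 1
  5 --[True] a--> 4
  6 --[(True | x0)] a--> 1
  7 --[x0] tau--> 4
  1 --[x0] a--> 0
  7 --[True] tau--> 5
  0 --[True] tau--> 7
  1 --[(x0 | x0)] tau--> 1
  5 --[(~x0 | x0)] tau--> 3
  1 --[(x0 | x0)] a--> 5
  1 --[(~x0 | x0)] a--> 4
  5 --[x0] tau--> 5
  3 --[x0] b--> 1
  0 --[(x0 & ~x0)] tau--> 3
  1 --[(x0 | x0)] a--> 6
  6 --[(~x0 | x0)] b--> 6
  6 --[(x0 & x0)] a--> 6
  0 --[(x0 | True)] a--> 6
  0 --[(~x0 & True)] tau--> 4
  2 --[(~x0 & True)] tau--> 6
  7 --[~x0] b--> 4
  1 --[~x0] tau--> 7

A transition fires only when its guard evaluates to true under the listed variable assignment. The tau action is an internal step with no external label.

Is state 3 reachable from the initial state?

After dropping false guards: 13 live edges.
depth 0: {0}
depth 1: {4,6,7}  total {0,4,6,7}
depth 2: {1,5}  total {0,1,4,5,6,7}
depth 3: {3}  total {0,1,3,4,5,6,7}
Reachable = {0,1,3,4,5,6,7}
trace reaching 3: tau·tau·tau

Answer: REACHABLE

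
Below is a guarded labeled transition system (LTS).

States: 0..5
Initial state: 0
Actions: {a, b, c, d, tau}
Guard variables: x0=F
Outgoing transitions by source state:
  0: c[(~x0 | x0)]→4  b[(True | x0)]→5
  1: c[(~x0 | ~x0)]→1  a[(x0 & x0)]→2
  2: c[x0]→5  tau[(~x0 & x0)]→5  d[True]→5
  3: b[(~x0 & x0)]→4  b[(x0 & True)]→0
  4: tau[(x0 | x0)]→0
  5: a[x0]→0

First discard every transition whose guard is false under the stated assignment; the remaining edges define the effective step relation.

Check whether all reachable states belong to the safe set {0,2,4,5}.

Allowed set {0,2,4,5}
R = {0,4,5}
  0: ok
  4: ok
  5: ok

Answer: INVARIANT HOLDS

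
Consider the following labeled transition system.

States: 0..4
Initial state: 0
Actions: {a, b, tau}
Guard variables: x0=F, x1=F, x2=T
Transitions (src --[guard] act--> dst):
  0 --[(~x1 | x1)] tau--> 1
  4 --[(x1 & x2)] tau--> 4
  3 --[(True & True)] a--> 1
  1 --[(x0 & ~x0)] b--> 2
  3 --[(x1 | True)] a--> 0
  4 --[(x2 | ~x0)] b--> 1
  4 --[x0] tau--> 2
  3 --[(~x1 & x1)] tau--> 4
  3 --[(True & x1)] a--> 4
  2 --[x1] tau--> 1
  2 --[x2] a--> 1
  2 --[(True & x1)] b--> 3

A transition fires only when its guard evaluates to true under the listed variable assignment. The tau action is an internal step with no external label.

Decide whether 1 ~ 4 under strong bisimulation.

Bisimulation quotient by refinement:
  P[0] = {{0,1,2,3,4}}
  P[1] = {{0},{1},{2,3},{4}}
  P[2] = {{0},{1},{2},{3},{4}}
Fixed point at round 3; 5 class(es).
class of 1: {1}; class of 4: {4}

Answer: NOT BISIMILAR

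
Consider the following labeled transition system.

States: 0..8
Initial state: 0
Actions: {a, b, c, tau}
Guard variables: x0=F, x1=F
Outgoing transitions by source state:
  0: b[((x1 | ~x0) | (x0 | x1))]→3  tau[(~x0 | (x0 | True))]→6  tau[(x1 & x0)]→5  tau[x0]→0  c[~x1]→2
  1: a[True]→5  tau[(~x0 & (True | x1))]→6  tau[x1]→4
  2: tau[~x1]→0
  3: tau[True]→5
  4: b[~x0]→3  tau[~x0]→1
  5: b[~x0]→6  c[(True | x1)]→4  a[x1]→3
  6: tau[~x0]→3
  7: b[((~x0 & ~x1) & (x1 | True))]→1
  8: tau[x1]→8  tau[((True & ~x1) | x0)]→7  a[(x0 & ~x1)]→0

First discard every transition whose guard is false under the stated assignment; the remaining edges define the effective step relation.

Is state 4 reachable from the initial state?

Answer: REACHABLE

Trace:
14 transition(s) survive guard evaluation.
L0 = {0}
L1 = {2,3,6}  total {0,2,3,6}
L2 = {5}  total {0,2,3,5,6}
L3 = {4}  total {0,2,3,4,5,6}
L4 = {1}  total {0,1,2,3,4,5,6}
Reach set: {0,1,2,3,4,5,6}
Path to 4: b·tau·c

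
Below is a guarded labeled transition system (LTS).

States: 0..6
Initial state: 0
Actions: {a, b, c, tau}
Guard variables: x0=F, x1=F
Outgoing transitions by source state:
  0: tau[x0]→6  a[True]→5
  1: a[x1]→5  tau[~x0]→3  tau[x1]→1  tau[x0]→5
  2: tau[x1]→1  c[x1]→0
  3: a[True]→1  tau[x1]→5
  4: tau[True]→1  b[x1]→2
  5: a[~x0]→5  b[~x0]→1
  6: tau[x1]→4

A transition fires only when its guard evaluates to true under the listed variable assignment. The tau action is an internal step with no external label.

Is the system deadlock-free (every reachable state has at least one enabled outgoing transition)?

R = {0,1,3,5}
  0: a→5  [deg 1]
  1: tau→3  [deg 1]
  3: a→1  [deg 1]
  5: a→5  b→1  [deg 2]

Answer: DEADLOCK-FREE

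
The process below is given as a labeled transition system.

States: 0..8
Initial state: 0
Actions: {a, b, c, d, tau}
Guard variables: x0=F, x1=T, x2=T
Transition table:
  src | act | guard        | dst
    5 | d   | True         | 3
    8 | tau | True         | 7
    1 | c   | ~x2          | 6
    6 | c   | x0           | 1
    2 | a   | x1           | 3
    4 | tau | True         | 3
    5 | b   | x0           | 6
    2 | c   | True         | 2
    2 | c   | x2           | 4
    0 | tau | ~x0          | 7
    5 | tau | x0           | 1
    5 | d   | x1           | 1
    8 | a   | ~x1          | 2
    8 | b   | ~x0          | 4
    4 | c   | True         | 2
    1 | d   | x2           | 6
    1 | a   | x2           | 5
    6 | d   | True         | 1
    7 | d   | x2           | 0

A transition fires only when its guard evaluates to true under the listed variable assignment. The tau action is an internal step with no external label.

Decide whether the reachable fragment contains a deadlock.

Reach set: {0,7}
  0: tau→7  [1 out]
  7: d→0  [1 out]

Answer: DEADLOCK-FREE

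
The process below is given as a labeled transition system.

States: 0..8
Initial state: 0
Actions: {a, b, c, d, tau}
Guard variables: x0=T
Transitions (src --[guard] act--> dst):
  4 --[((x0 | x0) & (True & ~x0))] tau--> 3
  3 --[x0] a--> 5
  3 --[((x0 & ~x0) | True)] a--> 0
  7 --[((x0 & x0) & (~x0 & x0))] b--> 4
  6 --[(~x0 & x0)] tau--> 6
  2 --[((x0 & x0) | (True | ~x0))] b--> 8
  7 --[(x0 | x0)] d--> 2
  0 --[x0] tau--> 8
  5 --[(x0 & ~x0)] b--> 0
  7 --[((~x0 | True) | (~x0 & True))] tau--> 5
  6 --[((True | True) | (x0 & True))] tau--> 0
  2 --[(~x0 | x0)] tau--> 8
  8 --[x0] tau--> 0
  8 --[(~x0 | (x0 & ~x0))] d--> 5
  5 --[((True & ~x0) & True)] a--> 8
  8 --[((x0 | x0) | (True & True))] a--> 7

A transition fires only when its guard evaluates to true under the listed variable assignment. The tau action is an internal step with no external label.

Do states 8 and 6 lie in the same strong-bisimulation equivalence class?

Refine partition for ~:
  round 0: {{0,1,2,3,4,5,6,7,8}}
  round 1: {{0,6},{1,4,5},{2},{3},{7},{8}}
  round 2: {{0},{1,4,5},{2},{3},{6},{7},{8}}
Fixed point at round 3; 7 class(es).
class of 8: {8}; class of 6: {6}

Answer: NOT BISIMILAR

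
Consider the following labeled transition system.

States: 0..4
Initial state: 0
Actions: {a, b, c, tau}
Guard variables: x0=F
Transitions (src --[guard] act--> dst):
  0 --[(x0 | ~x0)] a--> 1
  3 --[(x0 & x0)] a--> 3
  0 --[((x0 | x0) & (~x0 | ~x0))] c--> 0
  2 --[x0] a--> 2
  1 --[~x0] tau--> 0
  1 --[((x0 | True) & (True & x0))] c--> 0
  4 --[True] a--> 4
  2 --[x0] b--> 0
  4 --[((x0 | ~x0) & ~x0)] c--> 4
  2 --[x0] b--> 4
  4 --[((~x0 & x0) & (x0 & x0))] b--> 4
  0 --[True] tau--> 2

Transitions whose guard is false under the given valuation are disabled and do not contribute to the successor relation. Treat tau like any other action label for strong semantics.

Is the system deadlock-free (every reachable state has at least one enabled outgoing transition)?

Reachable = {0,1,2}
  0: a→1  tau→2  [deg 2]
  1: tau→0  [deg 1]
  2: ∅  [deadlock]
Path to 2: tau

Answer: DEADLOCK at state 2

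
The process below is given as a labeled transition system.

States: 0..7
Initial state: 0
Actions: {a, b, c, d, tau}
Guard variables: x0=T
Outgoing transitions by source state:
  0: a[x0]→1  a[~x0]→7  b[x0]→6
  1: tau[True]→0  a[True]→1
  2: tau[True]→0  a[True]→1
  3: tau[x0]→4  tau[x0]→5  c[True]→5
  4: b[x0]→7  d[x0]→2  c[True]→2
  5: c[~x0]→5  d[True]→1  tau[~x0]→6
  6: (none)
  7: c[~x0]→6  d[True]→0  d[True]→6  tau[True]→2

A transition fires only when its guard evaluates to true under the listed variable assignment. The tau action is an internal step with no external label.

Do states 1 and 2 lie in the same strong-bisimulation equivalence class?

Compute ~ classes (split until stable):
  round 0: {{0,1,2,3,4,5,6,7}}
  round 1: {{0},{1,2},{3},{4},{5},{6},{7}}
7 equivalence class(es) (converged in 2)
1∈{1,2}, 2∈{1,2}

Answer: BISIMILAR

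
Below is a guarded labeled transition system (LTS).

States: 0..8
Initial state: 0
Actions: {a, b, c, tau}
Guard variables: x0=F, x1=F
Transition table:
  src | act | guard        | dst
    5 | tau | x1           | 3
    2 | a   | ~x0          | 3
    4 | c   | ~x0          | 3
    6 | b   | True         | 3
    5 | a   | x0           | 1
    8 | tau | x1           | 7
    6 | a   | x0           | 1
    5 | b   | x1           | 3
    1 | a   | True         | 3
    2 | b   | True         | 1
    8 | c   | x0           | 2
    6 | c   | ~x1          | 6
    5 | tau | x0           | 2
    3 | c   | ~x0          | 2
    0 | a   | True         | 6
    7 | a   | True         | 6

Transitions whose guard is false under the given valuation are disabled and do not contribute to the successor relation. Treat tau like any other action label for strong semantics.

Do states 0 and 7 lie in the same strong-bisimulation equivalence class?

Compute ~ classes (split until stable):
  round 0: {{0,1,2,3,4,5,6,7,8}}
  round 1: {{0,1,7},{2},{3,4},{5,8},{6}}
  round 2: {{0,7},{1},{2},{3},{4},{5,8},{6}}
7 equivalence class(es) (converged in 3)
0∈{0,7}, 7∈{0,7}

Answer: BISIMILAR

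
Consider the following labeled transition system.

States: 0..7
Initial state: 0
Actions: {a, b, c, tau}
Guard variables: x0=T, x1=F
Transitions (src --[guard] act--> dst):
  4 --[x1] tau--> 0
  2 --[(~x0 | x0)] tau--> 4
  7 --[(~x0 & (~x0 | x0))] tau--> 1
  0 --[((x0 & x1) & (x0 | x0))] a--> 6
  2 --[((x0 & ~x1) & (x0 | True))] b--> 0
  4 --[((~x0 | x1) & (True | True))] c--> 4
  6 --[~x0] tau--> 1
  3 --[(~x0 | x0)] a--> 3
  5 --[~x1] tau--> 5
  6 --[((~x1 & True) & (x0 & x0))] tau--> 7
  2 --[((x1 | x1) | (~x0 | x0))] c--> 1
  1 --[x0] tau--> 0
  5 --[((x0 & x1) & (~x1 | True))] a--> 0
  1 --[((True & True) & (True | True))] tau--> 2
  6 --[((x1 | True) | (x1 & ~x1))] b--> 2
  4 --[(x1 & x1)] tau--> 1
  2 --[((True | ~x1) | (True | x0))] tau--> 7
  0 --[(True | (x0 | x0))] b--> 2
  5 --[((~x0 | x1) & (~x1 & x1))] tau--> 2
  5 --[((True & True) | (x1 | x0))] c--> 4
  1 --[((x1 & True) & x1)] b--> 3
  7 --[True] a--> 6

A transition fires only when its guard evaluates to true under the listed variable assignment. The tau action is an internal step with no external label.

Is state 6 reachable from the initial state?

Answer: REACHABLE

Working:
After dropping false guards: 13 live edges.
L0 = {0}
L1 = {2}  total {0,2}
L2 = {1,4,7}  total {0,1,2,4,7}
L3 = {6}  total {0,1,2,4,6,7}
Reach set: {0,1,2,4,6,7}
trace reaching 6: b·tau·a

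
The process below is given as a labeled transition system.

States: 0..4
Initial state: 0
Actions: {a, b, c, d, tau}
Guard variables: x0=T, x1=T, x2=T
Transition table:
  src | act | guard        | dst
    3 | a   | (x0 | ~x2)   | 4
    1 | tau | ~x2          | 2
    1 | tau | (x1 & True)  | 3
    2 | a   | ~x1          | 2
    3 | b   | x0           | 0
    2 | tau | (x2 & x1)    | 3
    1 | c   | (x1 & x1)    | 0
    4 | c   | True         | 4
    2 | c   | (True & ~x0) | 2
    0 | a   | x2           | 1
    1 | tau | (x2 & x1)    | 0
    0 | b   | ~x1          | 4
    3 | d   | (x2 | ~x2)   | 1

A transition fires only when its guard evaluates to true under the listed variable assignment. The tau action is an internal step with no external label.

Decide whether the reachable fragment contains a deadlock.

R = {0,1,3,4}
  0: a→1  [deg 1]
  1: c→0  tau→0  tau→3  [deg 3]
  3: a→4  b→0  d→1  [deg 3]
  4: c→4  [deg 1]

Answer: DEADLOCK-FREE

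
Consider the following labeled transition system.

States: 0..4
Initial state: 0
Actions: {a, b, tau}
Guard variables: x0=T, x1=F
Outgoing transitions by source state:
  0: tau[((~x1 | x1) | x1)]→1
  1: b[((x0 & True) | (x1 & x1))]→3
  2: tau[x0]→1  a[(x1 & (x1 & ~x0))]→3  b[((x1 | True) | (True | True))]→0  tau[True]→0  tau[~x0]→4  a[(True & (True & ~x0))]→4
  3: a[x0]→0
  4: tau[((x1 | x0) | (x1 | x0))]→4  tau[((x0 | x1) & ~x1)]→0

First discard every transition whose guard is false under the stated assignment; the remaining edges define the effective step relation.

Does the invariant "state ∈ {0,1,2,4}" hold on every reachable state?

Answer: INVARIANT VIOLATED at state 3

Trace:
Safe = {0,1,2,4}
Reachable = {0,1,3}
  0: ✓
  1: ✓
  3: VIOLATES
witness against invariant: tau·b → 3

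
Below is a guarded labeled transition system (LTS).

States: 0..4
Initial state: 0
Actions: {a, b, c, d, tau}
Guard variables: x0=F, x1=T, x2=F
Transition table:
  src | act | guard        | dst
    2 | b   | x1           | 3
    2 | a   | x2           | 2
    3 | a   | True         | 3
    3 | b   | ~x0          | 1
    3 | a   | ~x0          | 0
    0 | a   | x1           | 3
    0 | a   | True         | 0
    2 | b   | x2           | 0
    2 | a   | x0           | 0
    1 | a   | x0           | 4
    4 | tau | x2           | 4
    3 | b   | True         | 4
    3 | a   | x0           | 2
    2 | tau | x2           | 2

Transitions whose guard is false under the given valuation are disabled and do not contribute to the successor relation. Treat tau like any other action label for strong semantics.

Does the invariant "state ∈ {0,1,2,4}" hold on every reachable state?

Inv-set: {0,1,2,4}
R = {0,1,3,4}
  0: safe
  1: safe
  3: outside
  4: safe
reach 3 via a — violates

Answer: INVARIANT VIOLATED at state 3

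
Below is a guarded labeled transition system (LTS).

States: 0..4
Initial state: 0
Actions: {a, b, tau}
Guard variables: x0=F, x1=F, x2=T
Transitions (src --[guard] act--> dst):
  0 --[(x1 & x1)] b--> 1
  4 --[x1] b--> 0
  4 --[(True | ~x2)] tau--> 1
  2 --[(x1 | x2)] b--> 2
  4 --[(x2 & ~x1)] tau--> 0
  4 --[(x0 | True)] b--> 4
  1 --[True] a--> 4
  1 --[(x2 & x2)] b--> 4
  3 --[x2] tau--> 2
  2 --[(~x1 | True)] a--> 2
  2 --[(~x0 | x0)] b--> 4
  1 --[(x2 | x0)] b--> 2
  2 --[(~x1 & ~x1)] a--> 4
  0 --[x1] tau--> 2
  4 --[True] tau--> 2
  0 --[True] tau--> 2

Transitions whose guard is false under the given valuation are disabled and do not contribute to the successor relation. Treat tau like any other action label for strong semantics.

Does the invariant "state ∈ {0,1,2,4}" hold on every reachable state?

Inv-set: {0,1,2,4}
R = {0,1,2,4}
  0: safe
  1: safe
  2: safe
  4: safe

Answer: INVARIANT HOLDS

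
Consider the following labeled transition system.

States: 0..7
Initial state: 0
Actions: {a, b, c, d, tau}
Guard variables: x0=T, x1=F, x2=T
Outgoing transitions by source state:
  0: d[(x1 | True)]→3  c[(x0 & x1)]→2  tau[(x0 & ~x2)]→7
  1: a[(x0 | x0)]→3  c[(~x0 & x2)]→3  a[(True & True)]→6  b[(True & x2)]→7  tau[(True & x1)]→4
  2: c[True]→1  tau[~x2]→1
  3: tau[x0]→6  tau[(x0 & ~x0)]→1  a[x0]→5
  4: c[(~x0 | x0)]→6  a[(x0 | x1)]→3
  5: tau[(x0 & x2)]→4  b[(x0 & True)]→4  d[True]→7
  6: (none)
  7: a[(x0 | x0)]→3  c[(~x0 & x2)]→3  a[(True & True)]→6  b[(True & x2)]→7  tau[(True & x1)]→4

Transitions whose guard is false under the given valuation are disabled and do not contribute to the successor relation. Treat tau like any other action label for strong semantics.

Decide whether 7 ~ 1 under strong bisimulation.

Compute ~ classes (split until stable):
  round 0: {{0,1,2,3,4,5,6,7}}
  round 1: {{0},{1,7},{2},{3},{4},{5},{6}}
7 equivalence class(es) (converged in 2)
class of 7: {1,7}; class of 1: {1,7}

Answer: BISIMILAR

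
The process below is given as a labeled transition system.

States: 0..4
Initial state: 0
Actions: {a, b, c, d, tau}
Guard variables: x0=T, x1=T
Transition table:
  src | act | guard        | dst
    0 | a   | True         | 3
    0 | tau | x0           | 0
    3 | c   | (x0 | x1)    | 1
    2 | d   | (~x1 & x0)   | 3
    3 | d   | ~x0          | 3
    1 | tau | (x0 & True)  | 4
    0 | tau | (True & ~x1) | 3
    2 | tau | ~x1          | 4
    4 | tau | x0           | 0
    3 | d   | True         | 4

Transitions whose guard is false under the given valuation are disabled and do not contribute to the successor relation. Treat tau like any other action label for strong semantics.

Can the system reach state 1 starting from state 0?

Answer: REACHABLE

Analysis:
After dropping false guards: 6 live edges.
L0 = {0}
L1 = {3}  cumulative {0,3}
L2 = {1,4}  cumulative {0,1,3,4}
R = {0,1,3,4}
witness 1: a·c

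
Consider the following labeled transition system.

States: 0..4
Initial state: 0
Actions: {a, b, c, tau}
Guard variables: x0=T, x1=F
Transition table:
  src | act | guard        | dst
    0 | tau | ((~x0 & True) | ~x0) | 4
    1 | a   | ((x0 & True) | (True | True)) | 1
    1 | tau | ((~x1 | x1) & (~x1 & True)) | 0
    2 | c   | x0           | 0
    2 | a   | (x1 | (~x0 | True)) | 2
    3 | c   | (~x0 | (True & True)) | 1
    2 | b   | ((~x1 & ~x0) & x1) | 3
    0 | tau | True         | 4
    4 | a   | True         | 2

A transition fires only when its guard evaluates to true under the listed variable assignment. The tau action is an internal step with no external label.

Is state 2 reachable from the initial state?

Answer: REACHABLE

Working:
7 transition(s) survive guard evaluation.
depth 0: {0}
depth 1: {4}  total {0,4}
depth 2: {2}  total {0,2,4}
R = {0,2,4}
trace reaching 2: tau·a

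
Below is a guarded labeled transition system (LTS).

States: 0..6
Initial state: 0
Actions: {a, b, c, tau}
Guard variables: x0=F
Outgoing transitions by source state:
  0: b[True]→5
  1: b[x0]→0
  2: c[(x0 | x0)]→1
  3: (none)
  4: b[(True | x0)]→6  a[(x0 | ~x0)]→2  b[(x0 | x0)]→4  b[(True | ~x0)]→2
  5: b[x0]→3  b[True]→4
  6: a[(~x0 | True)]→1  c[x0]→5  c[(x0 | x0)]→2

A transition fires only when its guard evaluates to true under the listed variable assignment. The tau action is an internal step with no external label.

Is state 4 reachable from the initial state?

Answer: REACHABLE

Analysis:
After dropping false guards: 6 live edges.
L0 = {0}
L1 = {5}  total {0,5}
L2 = {4}  total {0,4,5}
L3 = {2,6}  total {0,2,4,5,6}
L4 = {1}  total {0,1,2,4,5,6}
Reach set: {0,1,2,4,5,6}
Path to 4: b·b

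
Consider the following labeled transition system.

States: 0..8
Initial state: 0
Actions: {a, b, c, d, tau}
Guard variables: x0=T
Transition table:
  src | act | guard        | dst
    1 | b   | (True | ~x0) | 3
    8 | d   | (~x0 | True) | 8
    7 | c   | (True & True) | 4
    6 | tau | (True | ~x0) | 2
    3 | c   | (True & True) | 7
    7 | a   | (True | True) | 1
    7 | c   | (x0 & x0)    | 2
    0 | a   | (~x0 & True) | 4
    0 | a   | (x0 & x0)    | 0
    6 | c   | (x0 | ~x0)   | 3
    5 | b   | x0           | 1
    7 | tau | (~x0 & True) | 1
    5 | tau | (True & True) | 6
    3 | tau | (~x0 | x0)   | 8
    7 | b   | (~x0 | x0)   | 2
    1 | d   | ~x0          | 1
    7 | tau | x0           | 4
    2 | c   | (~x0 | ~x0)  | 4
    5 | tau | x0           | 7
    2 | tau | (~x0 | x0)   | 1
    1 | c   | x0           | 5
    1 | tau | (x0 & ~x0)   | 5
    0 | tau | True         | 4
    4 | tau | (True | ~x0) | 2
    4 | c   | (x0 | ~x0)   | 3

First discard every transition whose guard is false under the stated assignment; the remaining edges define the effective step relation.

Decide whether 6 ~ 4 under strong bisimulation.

Compute ~ classes (split until stable):
  π0 = {{0,1,2,3,4,5,6,7,8}}
  π1 = {{0},{1},{2},{3,4,6},{5},{7},{8}}
  π2 = {{0},{1},{2},{3},{4,6},{5},{7},{8}}
stable after 3 split(s): 8 block(s)
6∈{4,6}, 4∈{4,6}

Answer: BISIMILAR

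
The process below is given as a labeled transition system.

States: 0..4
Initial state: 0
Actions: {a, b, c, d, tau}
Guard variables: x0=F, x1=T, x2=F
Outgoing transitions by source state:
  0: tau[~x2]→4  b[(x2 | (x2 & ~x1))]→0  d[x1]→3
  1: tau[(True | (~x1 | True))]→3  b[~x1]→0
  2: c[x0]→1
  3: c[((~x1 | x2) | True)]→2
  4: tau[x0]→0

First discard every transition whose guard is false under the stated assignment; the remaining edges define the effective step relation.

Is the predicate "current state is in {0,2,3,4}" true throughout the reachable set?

Safe = {0,2,3,4}
Reachable = {0,2,3,4}
  0: ✓
  2: ✓
  3: ✓
  4: ✓

Answer: INVARIANT HOLDS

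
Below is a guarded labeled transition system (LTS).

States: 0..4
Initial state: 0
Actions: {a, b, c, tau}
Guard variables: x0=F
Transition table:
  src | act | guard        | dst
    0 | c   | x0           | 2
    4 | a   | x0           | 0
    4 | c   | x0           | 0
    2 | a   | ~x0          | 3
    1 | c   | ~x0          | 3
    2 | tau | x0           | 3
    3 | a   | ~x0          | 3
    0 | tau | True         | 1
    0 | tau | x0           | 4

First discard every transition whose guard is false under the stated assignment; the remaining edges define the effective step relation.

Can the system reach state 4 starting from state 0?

4 transition(s) survive guard evaluation.
L0 = {0}
L1 = {1}  cumulative {0,1}
L2 = {3}  cumulative {0,1,3}
Reachable = {0,1,3}

Answer: UNREACHABLE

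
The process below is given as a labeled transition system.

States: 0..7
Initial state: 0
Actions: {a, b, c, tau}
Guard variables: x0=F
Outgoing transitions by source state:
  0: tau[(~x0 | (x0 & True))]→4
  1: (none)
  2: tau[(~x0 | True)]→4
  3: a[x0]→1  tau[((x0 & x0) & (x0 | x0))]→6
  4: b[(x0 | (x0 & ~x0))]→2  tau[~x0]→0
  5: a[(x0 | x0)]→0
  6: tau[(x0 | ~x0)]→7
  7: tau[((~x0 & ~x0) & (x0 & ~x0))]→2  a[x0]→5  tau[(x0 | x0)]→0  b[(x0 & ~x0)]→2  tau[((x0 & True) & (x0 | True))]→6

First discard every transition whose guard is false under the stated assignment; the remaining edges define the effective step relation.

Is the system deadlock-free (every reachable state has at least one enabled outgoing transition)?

Reachable = {0,4}
  0: tau→4  [1 exit(s)]
  4: tau→0  [1 exit(s)]

Answer: DEADLOCK-FREE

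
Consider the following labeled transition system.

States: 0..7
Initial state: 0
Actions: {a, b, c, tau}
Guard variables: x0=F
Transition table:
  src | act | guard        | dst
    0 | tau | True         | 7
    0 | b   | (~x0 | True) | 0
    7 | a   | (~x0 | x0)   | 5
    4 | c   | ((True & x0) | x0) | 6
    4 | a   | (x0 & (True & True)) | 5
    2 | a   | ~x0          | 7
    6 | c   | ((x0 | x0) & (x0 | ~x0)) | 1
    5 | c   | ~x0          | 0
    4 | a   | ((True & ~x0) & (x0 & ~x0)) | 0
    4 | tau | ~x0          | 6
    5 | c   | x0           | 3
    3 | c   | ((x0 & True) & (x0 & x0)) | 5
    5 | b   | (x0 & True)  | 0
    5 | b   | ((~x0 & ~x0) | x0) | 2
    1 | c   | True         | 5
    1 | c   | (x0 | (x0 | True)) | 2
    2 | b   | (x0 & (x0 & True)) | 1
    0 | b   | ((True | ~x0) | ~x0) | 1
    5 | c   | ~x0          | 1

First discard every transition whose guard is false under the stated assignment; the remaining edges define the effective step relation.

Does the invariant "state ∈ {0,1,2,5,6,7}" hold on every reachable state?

Answer: INVARIANT HOLDS

Trace:
Safe = {0,1,2,5,6,7}
Reachable = {0,1,2,5,7}
  0: safe
  1: safe
  2: safe
  5: safe
  7: safe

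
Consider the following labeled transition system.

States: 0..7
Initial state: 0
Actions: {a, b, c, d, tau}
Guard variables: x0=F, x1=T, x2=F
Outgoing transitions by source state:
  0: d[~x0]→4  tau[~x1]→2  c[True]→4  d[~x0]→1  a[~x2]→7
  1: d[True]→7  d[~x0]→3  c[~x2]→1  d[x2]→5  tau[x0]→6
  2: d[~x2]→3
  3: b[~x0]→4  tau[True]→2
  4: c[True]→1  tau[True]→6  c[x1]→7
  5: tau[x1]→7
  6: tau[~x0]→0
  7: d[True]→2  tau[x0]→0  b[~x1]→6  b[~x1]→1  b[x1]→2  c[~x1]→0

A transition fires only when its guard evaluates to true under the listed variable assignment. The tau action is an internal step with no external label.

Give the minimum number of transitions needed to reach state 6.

Answer: 2

Analysis:
Breadth-first toward 6:
  L0 = {0}
  L1 = {1,4,7}
  L2 = {2,3,6}
depth(6)=2, e.g. c·tau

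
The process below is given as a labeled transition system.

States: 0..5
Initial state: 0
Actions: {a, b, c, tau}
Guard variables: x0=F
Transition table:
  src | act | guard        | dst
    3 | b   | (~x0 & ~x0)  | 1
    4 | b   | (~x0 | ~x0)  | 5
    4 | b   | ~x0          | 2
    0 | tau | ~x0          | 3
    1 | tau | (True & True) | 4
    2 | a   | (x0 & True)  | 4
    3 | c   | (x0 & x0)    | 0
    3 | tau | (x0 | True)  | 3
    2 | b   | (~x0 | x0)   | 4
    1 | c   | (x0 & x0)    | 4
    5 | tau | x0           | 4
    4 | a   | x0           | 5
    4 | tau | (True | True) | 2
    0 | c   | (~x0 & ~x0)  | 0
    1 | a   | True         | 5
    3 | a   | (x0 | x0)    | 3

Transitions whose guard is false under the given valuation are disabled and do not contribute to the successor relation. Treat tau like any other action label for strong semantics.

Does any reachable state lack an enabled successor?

Reach set: {0,1,2,3,4,5}
  0: c→0  tau→3  [2 exit(s)]
  1: a→5  tau→4  [2 exit(s)]
  2: b→4  [1 exit(s)]
  3: b→1  tau→3  [2 exit(s)]
  4: b→2  b→5  tau→2  [3 exit(s)]
  5: ∅  [STUCK]
trace reaching 5: tau·b·a

Answer: DEADLOCK at state 5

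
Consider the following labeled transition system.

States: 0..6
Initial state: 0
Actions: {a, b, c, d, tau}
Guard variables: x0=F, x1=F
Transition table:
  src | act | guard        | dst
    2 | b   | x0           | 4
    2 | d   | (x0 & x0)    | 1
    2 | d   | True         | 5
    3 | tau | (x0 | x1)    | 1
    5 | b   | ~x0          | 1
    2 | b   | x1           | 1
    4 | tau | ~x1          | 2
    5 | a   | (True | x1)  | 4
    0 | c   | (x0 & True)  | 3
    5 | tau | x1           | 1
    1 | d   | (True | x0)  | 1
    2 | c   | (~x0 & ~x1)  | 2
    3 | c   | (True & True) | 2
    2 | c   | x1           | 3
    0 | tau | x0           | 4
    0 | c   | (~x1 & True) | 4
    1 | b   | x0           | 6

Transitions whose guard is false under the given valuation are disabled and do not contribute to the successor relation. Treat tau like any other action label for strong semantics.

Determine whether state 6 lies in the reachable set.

After dropping false guards: 8 live edges.
L0 = {0}
L1 = {4}  now seen {0,4}
L2 = {2}  now seen {0,2,4}
L3 = {5}  now seen {0,2,4,5}
L4 = {1}  now seen {0,1,2,4,5}
R = {0,1,2,4,5}

Answer: UNREACHABLE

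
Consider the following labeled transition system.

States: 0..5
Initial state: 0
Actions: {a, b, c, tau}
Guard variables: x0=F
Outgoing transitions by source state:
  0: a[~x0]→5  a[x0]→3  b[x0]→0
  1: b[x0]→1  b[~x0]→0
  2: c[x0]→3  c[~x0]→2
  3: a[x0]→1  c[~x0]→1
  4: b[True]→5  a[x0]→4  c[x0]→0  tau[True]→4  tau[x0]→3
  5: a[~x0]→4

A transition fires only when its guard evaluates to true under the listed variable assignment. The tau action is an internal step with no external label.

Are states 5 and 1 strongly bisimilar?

Compute ~ classes (split until stable):
  P[0] = {{0,1,2,3,4,5}}
  P[1] = {{0,5},{1},{2,3},{4}}
  P[2] = {{0},{1},{2},{3},{4},{5}}
stable after 3 split(s): 6 block(s)
[5]={5}  [1]={1}

Answer: NOT BISIMILAR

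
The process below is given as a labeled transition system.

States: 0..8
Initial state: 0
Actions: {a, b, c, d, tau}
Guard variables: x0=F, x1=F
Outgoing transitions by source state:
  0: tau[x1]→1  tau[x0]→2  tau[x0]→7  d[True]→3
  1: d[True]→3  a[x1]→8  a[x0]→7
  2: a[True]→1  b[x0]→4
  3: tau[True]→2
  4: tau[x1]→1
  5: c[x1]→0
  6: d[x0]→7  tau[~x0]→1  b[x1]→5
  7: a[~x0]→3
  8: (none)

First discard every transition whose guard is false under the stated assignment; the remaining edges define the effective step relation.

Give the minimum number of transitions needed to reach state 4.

Breadth-first toward 4:
  Layer 0: {0}
  Layer 1: {3}
  Layer 2: {2}
  Layer 3: {1}
4 never appears.

Answer: UNREACHABLE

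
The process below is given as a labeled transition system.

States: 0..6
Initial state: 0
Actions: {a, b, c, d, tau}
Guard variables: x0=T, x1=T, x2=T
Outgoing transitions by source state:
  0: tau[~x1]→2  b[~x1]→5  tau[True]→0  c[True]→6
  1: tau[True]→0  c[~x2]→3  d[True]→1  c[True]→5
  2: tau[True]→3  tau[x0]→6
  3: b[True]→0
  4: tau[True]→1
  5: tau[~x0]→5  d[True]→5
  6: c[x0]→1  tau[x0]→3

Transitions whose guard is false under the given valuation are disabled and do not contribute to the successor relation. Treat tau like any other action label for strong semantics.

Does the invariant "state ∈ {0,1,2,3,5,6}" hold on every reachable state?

Answer: INVARIANT HOLDS

Trace:
Allowed set {0,1,2,3,5,6}
Reachable = {0,1,3,5,6}
  0: safe
  1: safe
  3: safe
  5: safe
  6: safe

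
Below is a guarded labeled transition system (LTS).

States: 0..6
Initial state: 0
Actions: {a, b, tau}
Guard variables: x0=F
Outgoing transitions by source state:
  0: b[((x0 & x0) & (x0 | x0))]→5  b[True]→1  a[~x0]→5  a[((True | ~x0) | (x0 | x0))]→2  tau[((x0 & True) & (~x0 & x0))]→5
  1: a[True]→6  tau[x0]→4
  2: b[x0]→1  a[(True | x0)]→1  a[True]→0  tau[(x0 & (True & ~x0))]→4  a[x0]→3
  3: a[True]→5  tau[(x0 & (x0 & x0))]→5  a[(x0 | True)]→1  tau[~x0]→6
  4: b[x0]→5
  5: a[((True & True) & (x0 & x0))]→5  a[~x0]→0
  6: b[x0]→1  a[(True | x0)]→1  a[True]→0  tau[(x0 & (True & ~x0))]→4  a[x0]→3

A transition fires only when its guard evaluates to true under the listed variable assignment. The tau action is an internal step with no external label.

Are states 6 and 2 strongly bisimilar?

Refine partition for ~:
  round 0: {{0,1,2,3,4,5,6}}
  round 1: {{0},{1,2,5,6},{3},{4}}
  round 2: {{0},{1},{2,6},{3},{4},{5}}
stable after 3 split(s): 6 block(s)
6∈{2,6}, 2∈{2,6}

Answer: BISIMILAR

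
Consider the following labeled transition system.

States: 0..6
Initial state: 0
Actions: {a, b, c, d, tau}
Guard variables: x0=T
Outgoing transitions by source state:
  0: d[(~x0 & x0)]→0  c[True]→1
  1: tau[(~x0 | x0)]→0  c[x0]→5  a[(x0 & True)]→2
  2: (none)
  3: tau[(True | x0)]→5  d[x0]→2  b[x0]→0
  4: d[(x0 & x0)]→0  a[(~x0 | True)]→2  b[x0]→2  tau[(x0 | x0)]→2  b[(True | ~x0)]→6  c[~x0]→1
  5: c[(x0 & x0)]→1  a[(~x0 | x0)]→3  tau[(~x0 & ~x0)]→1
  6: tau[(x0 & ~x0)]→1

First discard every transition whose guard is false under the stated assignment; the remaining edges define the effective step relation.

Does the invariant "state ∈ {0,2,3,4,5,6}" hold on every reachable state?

Answer: INVARIANT VIOLATED at state 1

Analysis:
Allowed set {0,2,3,4,5,6}
Reach set: {0,1,2,3,5}
  0: ✓
  1: outside
  2: ✓
  3: ✓
  5: ✓
counterexample path to 1: c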